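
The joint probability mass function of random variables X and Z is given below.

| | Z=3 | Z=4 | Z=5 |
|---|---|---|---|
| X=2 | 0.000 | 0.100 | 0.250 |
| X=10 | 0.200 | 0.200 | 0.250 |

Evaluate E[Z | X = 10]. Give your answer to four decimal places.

P(X = 10) = 0.650.
Σ Z·P over the event = 3·(0.200) + 4·(0.200) + 5·(0.250) = 2.650.
E[Z | X = 10] = (2.650) / (0.650) = 4.0769.

4.0769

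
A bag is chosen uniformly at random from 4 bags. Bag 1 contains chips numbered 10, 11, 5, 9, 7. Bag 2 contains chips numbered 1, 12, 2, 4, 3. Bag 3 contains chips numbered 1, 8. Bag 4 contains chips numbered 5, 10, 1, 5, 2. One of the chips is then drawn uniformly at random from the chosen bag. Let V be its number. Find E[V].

219/40

E[V | bag 1] = (10+11+5+9+7)/5 = 42/5.
E[V | bag 2] = (1+12+2+4+3)/5 = 22/5.
E[V | bag 3] = (1+8)/2 = 9/2.
E[V | bag 4] = (5+10+1+5+2)/5 = 23/5.
E[V] = (1/4)·(42/5) + (1/4)·(22/5) + (1/4)·(9/2) + (1/4)·(23/5) = 219/40.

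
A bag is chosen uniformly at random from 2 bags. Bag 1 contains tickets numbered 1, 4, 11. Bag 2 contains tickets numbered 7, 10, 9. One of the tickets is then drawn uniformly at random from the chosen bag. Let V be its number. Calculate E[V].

E[V | bag 1] = (1+4+11)/3 = 16/3.
E[V | bag 2] = (7+10+9)/3 = 26/3.
E[V] = (1/2)·(16/3) + (1/2)·(26/3) = 7.

7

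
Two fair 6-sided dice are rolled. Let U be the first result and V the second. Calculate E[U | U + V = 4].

Outcomes with U + V = 4: (1,3), (2,2), (3,1), each with probability 1/36.
E[U | U + V = 4] = (1 + 2 + 3) / 3 = 2.

2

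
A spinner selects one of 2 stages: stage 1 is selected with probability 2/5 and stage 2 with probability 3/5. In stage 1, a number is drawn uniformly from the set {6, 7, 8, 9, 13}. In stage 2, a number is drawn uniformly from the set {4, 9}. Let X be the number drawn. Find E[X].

E[X | stage 1] = (6+7+8+9+13)/5 = 43/5.
E[X | stage 2] = (4+9)/2 = 13/2.
E[X] = (2/5)·(43/5) + (3/5)·(13/2) = 367/50.

367/50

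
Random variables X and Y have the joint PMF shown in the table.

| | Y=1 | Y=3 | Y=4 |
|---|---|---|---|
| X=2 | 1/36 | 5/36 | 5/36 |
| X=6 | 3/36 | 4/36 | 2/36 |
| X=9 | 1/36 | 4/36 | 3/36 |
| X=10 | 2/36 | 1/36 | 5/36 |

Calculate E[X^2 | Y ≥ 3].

1423/29

P(Y ≥ 3) = 29/36.
Σ X^2·P over the event = 4·(5/36) + 4·(5/36) + 36·(4/36) + 36·(2/36) + 81·(4/36) + 81·(3/36) + 100·(1/36) + 100·(5/36) = 1423/36.
E[X^2 | Y ≥ 3] = (1423/36) / (29/36) = 1423/29.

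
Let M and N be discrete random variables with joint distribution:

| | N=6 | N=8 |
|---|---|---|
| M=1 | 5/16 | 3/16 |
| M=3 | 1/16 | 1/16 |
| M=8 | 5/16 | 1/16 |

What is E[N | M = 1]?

27/4

P(M = 1) = 1/2.
Σ N·P over the event = 6·(5/16) + 8·(3/16) = 27/8.
E[N | M = 1] = (27/8) / (1/2) = 27/4.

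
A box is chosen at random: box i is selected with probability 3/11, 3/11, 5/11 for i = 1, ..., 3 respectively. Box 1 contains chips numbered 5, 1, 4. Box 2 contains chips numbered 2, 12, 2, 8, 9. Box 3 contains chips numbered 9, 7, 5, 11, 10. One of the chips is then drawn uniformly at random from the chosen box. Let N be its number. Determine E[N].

E[N | box 1] = (5+1+4)/3 = 10/3.
E[N | box 2] = (2+12+2+8+9)/5 = 33/5.
E[N | box 3] = (9+7+5+11+10)/5 = 42/5.
By the law of total expectation,
E[N] = (3/11)·(10/3) + (3/11)·(33/5) + (5/11)·(42/5) = 359/55.

359/55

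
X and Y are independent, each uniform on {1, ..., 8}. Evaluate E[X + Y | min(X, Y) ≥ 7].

Outcomes with min(X, Y) ≥ 7: (7,7), (7,8), (8,7), (8,8), each with probability 1/64.
E[X + Y | min(X, Y) ≥ 7] = (14 + 15 + 15 + 16) / 4 = 15.

15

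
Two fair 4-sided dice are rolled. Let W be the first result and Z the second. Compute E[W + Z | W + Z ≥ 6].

20/3

Outcomes with W + Z ≥ 6: (2,4), (3,3), (3,4), (4,2), (4,3), (4,4), each with probability 1/16.
E[W + Z | W + Z ≥ 6] = (6 + 6 + 7 + 6 + 7 + 8) / 6 = 20/3.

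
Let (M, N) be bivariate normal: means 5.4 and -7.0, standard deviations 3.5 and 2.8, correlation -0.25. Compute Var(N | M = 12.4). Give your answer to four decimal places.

For a bivariate normal, Var(N | M=x) = σ_N²(1 − ρ²).
Var(N | M=12.4) = (2.8)²·(1 − (-0.25)²) = 7.84·0.9375 = 7.3500.

7.3500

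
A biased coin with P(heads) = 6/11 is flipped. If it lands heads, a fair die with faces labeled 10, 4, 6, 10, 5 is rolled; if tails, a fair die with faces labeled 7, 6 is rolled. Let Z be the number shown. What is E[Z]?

149/22

E[Z | heads] = (10+4+6+10+5)/5 = 7.
E[Z | tails] = (7+6)/2 = 13/2.
E[Z] = (6/11)·(7) + (5/11)·(13/2) = 149/22.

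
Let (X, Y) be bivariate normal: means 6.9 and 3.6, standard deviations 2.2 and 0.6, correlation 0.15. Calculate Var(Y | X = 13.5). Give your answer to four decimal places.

0.3519

Var(Y | X=x) = (1 − ρ²)·σ_Y².
Var(Y | X=13.5) = (0.6)²·(1 − (0.15)²) = 0.36·0.9775 = 0.3519.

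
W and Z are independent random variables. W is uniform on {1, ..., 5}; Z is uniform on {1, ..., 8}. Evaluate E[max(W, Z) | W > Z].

4

Outcomes with W > Z: (2,1), (3,1), (3,2), (4,1), (4,2), (4,3), (5,1), (5,2), (5,3), (5,4), each with probability 1/40.
E[max(W, Z) | W > Z] = (2 + 3 + 3 + 4 + 4 + 4 + 5 + 5 + 5 + 5) / 10 = 4.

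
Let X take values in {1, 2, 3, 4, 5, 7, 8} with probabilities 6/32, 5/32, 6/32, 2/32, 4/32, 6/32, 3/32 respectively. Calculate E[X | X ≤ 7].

P(X ≤ 7) = 29/32.
Σ over the event: 1·3/16 + 2·5/32 + 3·3/16 + 4·1/16 + 5·1/8 + 7·3/16 = 13/4.
E[X | X ≤ 7] = (13/4) / (29/32) = 104/29.

104/29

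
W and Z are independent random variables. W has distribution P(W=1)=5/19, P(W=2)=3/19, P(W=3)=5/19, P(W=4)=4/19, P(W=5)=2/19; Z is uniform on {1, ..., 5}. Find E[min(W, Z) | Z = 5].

52/19

P(Z = 5) = 1/5.
Summing min(W,Z)·P(x,y) over outcomes with Z = 5 gives 52/95.
E[min(W, Z) | Z = 5] = (52/95) / (1/5) = 52/19.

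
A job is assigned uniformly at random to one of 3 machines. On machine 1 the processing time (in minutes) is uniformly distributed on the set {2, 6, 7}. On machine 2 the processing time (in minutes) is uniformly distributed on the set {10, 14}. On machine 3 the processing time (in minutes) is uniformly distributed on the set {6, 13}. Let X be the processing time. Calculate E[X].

E[X | machine 1] = (2+6+7)/3 = 5.
E[X | machine 2] = (10+14)/2 = 12.
E[X | machine 3] = (6+13)/2 = 19/2.
By the law of total expectation,
E[X] = (1/3)·(5) + (1/3)·(12) + (1/3)·(19/2) = 53/6.

53/6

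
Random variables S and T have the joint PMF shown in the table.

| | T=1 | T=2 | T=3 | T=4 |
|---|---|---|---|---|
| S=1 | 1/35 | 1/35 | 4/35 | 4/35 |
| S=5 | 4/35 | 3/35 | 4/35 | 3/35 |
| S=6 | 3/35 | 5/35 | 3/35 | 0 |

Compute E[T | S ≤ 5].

65/24

P(S ≤ 5) = 24/35.
Summing T·P(S=x,T=y) over the conditioning event gives 13/7.
E[T | S ≤ 5] = (13/7) / (24/35) = 65/24.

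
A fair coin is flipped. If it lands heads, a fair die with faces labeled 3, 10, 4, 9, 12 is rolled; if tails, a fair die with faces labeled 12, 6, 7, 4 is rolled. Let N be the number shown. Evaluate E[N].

297/40

E[N | heads] = (3+10+4+9+12)/5 = 38/5.
E[N | tails] = (12+6+7+4)/4 = 29/4.
E[N] = (1/2)·(38/5) + (1/2)·(29/4) = 297/40.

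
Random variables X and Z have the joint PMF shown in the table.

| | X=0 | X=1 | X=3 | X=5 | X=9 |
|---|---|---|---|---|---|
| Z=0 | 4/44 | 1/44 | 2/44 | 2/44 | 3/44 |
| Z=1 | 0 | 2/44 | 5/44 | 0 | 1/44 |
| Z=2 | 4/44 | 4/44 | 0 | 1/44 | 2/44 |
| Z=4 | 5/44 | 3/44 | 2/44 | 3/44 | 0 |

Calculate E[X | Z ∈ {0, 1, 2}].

97/31

P(Z ∈ {0, 1, 2}) = 31/44.
Summing X·P(X=x,Z=y) over the conditioning event gives 97/44.
E[X | Z ∈ {0, 1, 2}] = (97/44) / (31/44) = 97/31.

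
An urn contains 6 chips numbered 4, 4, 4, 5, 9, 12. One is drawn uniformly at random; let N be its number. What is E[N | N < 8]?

17/4

P(N < 8) = 2/3.
Σ over the event: 4·1/2 + 5·1/6 = 17/6.
E[N | N < 8] = (17/6) / (2/3) = 17/4.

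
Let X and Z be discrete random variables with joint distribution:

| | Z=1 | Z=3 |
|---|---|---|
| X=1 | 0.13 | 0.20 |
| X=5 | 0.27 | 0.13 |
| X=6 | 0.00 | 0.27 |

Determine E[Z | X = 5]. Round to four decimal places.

1.6500

P(X = 5) = 0.40.
Σ Z·P over the event = 1·(0.27) + 3·(0.13) = 0.66.
E[Z | X = 5] = (0.66) / (0.40) = 1.6500.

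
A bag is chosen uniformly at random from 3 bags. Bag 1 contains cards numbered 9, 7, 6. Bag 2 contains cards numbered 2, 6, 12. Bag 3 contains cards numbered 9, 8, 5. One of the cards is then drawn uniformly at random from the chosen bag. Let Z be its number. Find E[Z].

64/9

E[Z | bag 1] = (9+7+6)/3 = 22/3.
E[Z | bag 2] = (2+6+12)/3 = 20/3.
E[Z | bag 3] = (9+8+5)/3 = 22/3.
By the law of total expectation,
E[Z] = (1/3)·(22/3) + (1/3)·(20/3) + (1/3)·(22/3) = 64/9.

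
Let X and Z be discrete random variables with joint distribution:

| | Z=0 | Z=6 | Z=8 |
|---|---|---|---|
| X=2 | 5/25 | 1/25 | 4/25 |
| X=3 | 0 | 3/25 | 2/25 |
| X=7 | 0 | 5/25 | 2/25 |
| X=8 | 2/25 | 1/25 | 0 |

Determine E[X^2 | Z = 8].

33/2

P(Z = 8) = 8/25.
Summing X^2·P(X=x,Z=y) over the conditioning event gives 132/25.
E[X^2 | Z = 8] = (132/25) / (8/25) = 33/2.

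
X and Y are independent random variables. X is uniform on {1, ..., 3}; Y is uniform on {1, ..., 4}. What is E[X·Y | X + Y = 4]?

10/3

Outcomes with X + Y = 4: (1,3), (2,2), (3,1), each with probability 1/12.
E[X·Y | X + Y = 4] = (3 + 4 + 3) / 3 = 10/3.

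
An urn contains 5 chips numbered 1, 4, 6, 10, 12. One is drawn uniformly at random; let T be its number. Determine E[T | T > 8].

11

P(T > 8) = 2/5.
Σ over the event: 10·1/5 + 12·1/5 = 22/5.
E[T | T > 8] = (22/5) / (2/5) = 11.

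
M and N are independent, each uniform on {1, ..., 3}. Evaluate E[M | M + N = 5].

Outcomes with M + N = 5: (2,3), (3,2), each with probability 1/9.
E[M | M + N = 5] = (2 + 3) / 2 = 5/2.

5/2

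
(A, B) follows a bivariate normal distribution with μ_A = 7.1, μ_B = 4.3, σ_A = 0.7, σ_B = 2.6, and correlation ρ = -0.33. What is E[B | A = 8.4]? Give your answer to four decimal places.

E[B | A=x] = μ_B + ρ(σ_B/σ_A)(x − μ_A) for jointly normal variables.
E[B | A=8.4] = 4.3 + (-0.33)·(2.6/0.7)·(8.4 − (7.1)) = 4.3 + (-1.2257)·(1.3) = 2.7066.

2.7066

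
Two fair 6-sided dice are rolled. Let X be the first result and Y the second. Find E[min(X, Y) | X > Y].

7/3

P(X > Y) = 5/12.
Summing min(X,Y)·P(x,y) over outcomes with X > Y gives 35/36.
E[min(X, Y) | X > Y] = (35/36) / (5/12) = 7/3.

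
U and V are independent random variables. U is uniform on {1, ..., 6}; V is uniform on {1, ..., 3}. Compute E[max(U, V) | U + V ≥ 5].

9/2

P(U + V ≥ 5) = 2/3.
Summing max(U,V)·P(x,y) over outcomes with U + V ≥ 5 gives 3.
E[max(U, V) | U + V ≥ 5] = (3) / (2/3) = 9/2.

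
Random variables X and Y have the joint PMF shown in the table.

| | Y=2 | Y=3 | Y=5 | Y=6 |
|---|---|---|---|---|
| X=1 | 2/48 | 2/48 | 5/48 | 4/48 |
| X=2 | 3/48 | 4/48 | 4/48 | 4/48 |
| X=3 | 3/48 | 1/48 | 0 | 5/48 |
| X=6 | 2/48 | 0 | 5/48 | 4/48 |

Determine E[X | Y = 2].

29/10

P(Y = 2) = 5/24.
Σ X·P over the event = 1·(2/48) + 2·(3/48) + 3·(3/48) + 6·(2/48) = 29/48.
E[X | Y = 2] = (29/48) / (5/24) = 29/10.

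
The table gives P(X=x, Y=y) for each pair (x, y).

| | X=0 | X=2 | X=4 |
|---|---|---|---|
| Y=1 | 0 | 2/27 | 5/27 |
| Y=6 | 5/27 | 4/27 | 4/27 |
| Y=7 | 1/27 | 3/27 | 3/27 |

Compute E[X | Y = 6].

24/13

P(Y = 6) = 13/27.
Σ X·P over the event = 0·(5/27) + 2·(4/27) + 4·(4/27) = 8/9.
E[X | Y = 6] = (8/9) / (13/27) = 24/13.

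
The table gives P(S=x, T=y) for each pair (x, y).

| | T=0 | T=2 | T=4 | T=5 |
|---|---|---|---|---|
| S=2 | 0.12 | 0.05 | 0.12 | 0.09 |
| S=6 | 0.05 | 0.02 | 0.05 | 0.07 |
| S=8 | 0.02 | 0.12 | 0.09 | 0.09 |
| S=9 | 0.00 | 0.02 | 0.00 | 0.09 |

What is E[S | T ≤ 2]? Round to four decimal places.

P(T ≤ 2) = 0.40.
Σ S·P over the event = 2·(0.12) + 2·(0.05) + 6·(0.05) + 6·(0.02) + 8·(0.02) + 8·(0.12) + 9·(0.02) = 2.06.
E[S | T ≤ 2] = (2.06) / (0.40) = 5.1500.

5.1500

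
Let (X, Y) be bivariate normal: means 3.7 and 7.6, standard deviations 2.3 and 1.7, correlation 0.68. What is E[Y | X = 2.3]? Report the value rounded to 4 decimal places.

6.8963

E[Y | X=x] = μ_Y + ρ(σ_Y/σ_X)(x − μ_X) for jointly normal variables.
E[Y | X=2.3] = 7.6 + (0.68)·(1.7/2.3)·(2.3 − (3.7)) = 7.6 + (0.50261)·(-1.4) = 6.8963.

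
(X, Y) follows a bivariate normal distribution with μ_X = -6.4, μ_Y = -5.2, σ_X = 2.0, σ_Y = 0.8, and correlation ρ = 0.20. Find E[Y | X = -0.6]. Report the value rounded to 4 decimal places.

-4.7360

E[Y | X=x] = μ_Y + ρ(σ_Y/σ_X)(x − μ_X) for jointly normal variables.
E[Y | X=-0.6] = -5.2 + (0.20)·(0.8/2.0)·(-0.6 − (-6.4)) = -5.2 + (0.08)·(5.8) = -4.7360.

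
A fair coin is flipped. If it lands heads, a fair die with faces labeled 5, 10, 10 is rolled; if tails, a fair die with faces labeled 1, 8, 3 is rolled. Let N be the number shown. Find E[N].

E[N | heads] = (5+10+10)/3 = 25/3.
E[N | tails] = (1+8+3)/3 = 4.
By the law of total expectation,
E[N] = (1/2)·(25/3) + (1/2)·(4) = 37/6.

37/6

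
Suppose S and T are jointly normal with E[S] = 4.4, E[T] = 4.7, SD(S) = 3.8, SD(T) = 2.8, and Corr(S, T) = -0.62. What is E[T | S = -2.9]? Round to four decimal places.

8.0349

The regression of T on S has slope ρ·σ_T/σ_S and passes through (μ_S, μ_T).
E[T | S=-2.9] = 4.7 + (-0.62)·(2.8/3.8)·(-2.9 − (4.4)) = 4.7 + (-0.45684)·(-7.3) = 8.0349.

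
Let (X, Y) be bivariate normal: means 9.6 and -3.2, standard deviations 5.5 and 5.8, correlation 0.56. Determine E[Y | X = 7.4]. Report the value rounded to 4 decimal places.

E[Y | X=x] = μ_Y + ρ(σ_Y/σ_X)(x − μ_X) for jointly normal variables.
E[Y | X=7.4] = -3.2 + (0.56)·(5.8/5.5)·(7.4 − (9.6)) = -3.2 + (0.59055)·(-2.2) = -4.4992.

-4.4992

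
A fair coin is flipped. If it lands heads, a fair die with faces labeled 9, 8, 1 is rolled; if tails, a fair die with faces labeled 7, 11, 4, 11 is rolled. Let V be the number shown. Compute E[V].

E[V | heads] = (9+8+1)/3 = 6.
E[V | tails] = (7+11+4+11)/4 = 33/4.
E[V] = (1/2)·(6) + (1/2)·(33/4) = 57/8.

57/8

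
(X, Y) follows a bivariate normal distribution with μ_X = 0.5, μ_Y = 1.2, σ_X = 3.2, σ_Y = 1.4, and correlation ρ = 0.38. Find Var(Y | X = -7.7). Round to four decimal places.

For a bivariate normal, Var(Y | X=x) = σ_Y²(1 − ρ²).
Var(Y | X=-7.7) = (1.4)²·(1 − (0.38)²) = 1.96·0.8556 = 1.6770.

1.6770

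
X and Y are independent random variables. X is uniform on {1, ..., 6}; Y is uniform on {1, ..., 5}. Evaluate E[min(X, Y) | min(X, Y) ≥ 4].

P(min(X, Y) ≥ 4) = 1/5.
Summing min(X,Y)·P(x,y) over outcomes with min(X, Y) ≥ 4 gives 13/15.
E[min(X, Y) | min(X, Y) ≥ 4] = (13/15) / (1/5) = 13/3.

13/3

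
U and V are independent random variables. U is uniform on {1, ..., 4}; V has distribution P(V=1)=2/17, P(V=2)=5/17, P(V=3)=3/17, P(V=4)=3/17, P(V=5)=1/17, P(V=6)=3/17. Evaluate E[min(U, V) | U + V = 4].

3/2

P(U + V = 4) = 5/34.
Summing min(U,V)·P(x,y) over outcomes with U + V = 4 gives 15/68.
E[min(U, V) | U + V = 4] = (15/68) / (5/34) = 3/2.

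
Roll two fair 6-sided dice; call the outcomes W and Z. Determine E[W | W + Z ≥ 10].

16/3

Outcomes with W + Z ≥ 10: (4,6), (5,5), (5,6), (6,4), (6,5), (6,6), each with probability 1/36.
E[W | W + Z ≥ 10] = (4 + 5 + 5 + 6 + 6 + 6) / 6 = 16/3.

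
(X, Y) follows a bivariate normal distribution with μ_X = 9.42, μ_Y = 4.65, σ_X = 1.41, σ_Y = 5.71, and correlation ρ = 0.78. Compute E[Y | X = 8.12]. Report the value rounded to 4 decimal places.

0.5437

The regression of Y on X has slope ρ·σ_Y/σ_X and passes through (μ_X, μ_Y).
E[Y | X=8.12] = 4.65 + (0.78)·(5.71/1.41)·(8.12 − (9.42)) = 4.65 + (3.1587)·(-1.3) = 0.5437.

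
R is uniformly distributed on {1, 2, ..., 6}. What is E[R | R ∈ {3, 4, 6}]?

P(R ∈ {3, 4, 6}) = 1/2.
Σ over the event: 3·1/6 + 4·1/6 + 6·1/6 = 13/6.
E[R | R ∈ {3, 4, 6}] = (13/6) / (1/2) = 13/3.

13/3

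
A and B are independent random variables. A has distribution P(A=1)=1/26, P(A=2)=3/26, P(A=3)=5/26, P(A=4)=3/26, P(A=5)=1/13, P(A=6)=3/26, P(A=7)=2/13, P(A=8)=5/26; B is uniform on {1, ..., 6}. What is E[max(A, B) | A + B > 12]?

54/7

P(A + B > 12) = 7/78.
Summing max(A,B)·P(x,y) over outcomes with A + B > 12 gives 9/13.
E[max(A, B) | A + B > 12] = (9/13) / (7/78) = 54/7.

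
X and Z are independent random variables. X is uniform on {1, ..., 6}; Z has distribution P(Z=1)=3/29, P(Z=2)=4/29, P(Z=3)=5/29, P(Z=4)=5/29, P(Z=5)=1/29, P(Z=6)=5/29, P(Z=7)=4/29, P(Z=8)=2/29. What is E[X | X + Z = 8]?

P(X + Z = 8) = 4/29.
Summing X·P(x,y) over outcomes with X + Z = 8 gives 43/87.
E[X | X + Z = 8] = (43/87) / (4/29) = 43/12.

43/12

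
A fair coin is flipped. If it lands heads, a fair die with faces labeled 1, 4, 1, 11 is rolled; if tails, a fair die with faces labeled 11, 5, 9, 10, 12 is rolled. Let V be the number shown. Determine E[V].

E[V | heads] = (1+4+1+11)/4 = 17/4.
E[V | tails] = (11+5+9+10+12)/5 = 47/5.
E[V] = (1/2)·(17/4) + (1/2)·(47/5) = 273/40.

273/40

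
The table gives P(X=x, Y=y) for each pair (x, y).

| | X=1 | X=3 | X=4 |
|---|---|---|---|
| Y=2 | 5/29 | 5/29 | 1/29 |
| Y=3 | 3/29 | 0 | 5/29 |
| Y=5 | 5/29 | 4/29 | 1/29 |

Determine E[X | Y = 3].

P(Y = 3) = 8/29.
Σ X·P over the event = 1·(3/29) + 4·(5/29) = 23/29.
E[X | Y = 3] = (23/29) / (8/29) = 23/8.

23/8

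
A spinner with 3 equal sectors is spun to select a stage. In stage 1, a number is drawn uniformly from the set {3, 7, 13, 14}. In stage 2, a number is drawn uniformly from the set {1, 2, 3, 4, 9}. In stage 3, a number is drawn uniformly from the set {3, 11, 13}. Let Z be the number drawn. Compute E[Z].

147/20

E[Z | stage 1] = (3+7+13+14)/4 = 37/4.
E[Z | stage 2] = (1+2+3+4+9)/5 = 19/5.
E[Z | stage 3] = (3+11+13)/3 = 9.
By the law of total expectation,
E[Z] = (1/3)·(37/4) + (1/3)·(19/5) + (1/3)·(9) = 147/20.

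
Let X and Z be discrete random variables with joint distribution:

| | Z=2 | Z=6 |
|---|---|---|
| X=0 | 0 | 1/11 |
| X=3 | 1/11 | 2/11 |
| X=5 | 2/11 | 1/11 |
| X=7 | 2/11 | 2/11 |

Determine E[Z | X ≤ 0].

6

P(X ≤ 0) = 1/11.
Σ Z·P over the event = 6·(1/11) = 6/11.
E[Z | X ≤ 0] = (6/11) / (1/11) = 6.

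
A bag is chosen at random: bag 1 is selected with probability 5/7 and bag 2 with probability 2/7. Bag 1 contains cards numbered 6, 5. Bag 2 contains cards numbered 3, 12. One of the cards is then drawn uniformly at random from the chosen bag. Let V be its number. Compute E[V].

E[V | bag 1] = (6+5)/2 = 11/2.
E[V | bag 2] = (3+12)/2 = 15/2.
By the law of total expectation,
E[V] = (5/7)·(11/2) + (2/7)·(15/2) = 85/14.

85/14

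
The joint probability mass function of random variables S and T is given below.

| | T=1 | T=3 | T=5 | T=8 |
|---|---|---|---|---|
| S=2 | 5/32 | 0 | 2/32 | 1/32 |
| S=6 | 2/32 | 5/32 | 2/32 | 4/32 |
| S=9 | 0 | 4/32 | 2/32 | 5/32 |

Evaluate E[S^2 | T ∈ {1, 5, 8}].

887/23

P(T ∈ {1, 5, 8}) = 23/32.
Σ S^2·P over the event = 4·(5/32) + 4·(2/32) + 4·(1/32) + 36·(2/32) + 36·(2/32) + 36·(4/32) + 81·(2/32) + 81·(5/32) = 887/32.
E[S^2 | T ∈ {1, 5, 8}] = (887/32) / (23/32) = 887/23.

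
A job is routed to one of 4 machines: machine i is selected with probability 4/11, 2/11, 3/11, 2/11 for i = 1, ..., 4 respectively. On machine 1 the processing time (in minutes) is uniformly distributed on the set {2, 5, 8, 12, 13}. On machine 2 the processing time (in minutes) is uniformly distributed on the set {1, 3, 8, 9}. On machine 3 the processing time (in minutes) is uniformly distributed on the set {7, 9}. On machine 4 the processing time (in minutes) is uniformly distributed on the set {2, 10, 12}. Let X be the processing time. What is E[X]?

15/2

E[X | machine 1] = (2+5+8+12+13)/5 = 8.
E[X | machine 2] = (1+3+8+9)/4 = 21/4.
E[X | machine 3] = (7+9)/2 = 8.
E[X | machine 4] = (2+10+12)/3 = 8.
E[X] = (4/11)·(8) + (2/11)·(21/4) + (3/11)·(8) + (2/11)·(8) = 15/2.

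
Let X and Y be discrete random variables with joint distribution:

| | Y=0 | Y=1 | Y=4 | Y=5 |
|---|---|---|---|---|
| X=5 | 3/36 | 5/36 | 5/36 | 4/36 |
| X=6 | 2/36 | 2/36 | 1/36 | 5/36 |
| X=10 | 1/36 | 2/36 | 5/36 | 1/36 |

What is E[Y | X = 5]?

P(X = 5) = 17/36.
Σ Y·P over the event = 0·(3/36) + 1·(5/36) + 4·(5/36) + 5·(4/36) = 5/4.
E[Y | X = 5] = (5/4) / (17/36) = 45/17.

45/17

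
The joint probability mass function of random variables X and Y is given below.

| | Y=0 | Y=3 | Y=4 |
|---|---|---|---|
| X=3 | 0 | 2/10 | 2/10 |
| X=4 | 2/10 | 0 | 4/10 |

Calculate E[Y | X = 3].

P(X = 3) = 2/5.
Σ Y·P over the event = 3·(2/10) + 4·(2/10) = 7/5.
E[Y | X = 3] = (7/5) / (2/5) = 7/2.

7/2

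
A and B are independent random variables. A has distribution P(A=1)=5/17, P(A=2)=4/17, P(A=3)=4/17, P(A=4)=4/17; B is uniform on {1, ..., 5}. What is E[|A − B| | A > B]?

P(A > B) = 24/85.
Summing |A−B|·P(x,y) over outcomes with A > B gives 8/17.
E[|A − B| | A > B] = (8/17) / (24/85) = 5/3.

5/3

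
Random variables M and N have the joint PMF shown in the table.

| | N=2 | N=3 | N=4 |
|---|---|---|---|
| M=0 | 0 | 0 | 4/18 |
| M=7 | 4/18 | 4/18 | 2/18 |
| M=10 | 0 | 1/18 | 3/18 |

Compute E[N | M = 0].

4

P(M = 0) = 2/9.
Σ N·P over the event = 4·(4/18) = 8/9.
E[N | M = 0] = (8/9) / (2/9) = 4.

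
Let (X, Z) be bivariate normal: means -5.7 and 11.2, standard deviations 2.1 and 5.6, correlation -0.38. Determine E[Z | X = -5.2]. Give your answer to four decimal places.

For a bivariate normal, E[Z | X=x] = μ_Z + ρ·(σ_Z/σ_X)·(x − μ_X).
E[Z | X=-5.2] = 11.2 + (-0.38)·(5.6/2.1)·(-5.2 − (-5.7)) = 11.2 + (-1.01333)·(0.5) = 10.6933.

10.6933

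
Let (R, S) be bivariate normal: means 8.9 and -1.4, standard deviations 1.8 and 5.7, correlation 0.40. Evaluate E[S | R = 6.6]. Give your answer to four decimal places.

-4.3133

For a bivariate normal, E[S | R=x] = μ_S + ρ·(σ_S/σ_R)·(x − μ_R).
E[S | R=6.6] = -1.4 + (0.40)·(5.7/1.8)·(6.6 − (8.9)) = -1.4 + (1.26667)·(-2.3) = -4.3133.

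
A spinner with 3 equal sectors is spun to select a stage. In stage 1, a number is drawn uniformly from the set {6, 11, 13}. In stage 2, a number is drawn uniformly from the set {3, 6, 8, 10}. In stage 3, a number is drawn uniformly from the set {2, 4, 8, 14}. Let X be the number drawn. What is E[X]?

E[X | stage 1] = (6+11+13)/3 = 10.
E[X | stage 2] = (3+6+8+10)/4 = 27/4.
E[X | stage 3] = (2+4+8+14)/4 = 7.
E[X] = (1/3)·(10) + (1/3)·(27/4) + (1/3)·(7) = 95/12.

95/12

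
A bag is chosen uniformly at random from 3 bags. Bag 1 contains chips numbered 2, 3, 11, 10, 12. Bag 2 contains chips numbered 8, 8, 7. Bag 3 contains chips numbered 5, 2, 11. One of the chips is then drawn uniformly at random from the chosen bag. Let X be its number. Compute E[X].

319/45

E[X | bag 1] = (2+3+11+10+12)/5 = 38/5.
E[X | bag 2] = (8+8+7)/3 = 23/3.
E[X | bag 3] = (5+2+11)/3 = 6.
By the law of total expectation,
E[X] = (1/3)·(38/5) + (1/3)·(23/3) + (1/3)·(6) = 319/45.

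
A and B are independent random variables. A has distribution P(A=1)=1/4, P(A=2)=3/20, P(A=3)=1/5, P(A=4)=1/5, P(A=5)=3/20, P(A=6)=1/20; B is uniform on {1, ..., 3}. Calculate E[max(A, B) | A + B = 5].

P(A + B = 5) = 11/60.
Summing max(A,B)·P(x,y) over outcomes with A + B = 5 gives 37/60.
E[max(A, B) | A + B = 5] = (37/60) / (11/60) = 37/11.

37/11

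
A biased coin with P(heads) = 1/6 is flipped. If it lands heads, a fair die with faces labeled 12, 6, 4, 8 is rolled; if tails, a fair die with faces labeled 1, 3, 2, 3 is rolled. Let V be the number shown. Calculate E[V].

E[V | heads] = (12+6+4+8)/4 = 15/2.
E[V | tails] = (1+3+2+3)/4 = 9/4.
E[V] = (1/6)·(15/2) + (5/6)·(9/4) = 25/8.

25/8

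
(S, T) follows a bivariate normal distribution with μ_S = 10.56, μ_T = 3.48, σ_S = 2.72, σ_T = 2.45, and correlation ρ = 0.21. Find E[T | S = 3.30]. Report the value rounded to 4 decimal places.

For a bivariate normal, E[T | S=x] = μ_T + ρ·(σ_T/σ_S)·(x − μ_S).
E[T | S=3.30] = 3.48 + (0.21)·(2.45/2.72)·(3.30 − (10.56)) = 3.48 + (0.189154)·(-7.26) = 2.1067.

2.1067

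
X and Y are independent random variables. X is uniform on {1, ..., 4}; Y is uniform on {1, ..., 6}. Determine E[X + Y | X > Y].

5

P(X > Y) = 1/4.
Summing (X+Y)·P(x,y) over outcomes with X > Y gives 5/4.
E[X + Y | X > Y] = (5/4) / (1/4) = 5.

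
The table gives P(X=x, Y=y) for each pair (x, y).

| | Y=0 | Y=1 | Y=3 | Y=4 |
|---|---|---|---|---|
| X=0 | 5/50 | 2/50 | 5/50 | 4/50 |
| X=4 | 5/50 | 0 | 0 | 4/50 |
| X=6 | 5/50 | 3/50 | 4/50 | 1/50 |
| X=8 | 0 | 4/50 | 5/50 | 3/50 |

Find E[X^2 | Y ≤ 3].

544/19

P(Y ≤ 3) = 19/25.
Summing X^2·P(X=x,Y=y) over the conditioning event gives 544/25.
E[X^2 | Y ≤ 3] = (544/25) / (19/25) = 544/19.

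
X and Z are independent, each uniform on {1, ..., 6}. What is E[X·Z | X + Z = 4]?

10/3

P(X + Z = 4) = 1/12.
Summing XZ·P(x,y) over outcomes with X + Z = 4 gives 5/18.
E[X·Z | X + Z = 4] = (5/18) / (1/12) = 10/3.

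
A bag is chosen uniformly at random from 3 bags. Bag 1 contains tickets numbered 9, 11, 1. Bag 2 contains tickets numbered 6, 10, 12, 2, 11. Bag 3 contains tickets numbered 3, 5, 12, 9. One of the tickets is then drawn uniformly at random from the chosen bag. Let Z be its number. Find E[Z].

449/60

E[Z | bag 1] = (9+11+1)/3 = 7.
E[Z | bag 2] = (6+10+12+2+11)/5 = 41/5.
E[Z | bag 3] = (3+5+12+9)/4 = 29/4.
By the law of total expectation,
E[Z] = (1/3)·(7) + (1/3)·(41/5) + (1/3)·(29/4) = 449/60.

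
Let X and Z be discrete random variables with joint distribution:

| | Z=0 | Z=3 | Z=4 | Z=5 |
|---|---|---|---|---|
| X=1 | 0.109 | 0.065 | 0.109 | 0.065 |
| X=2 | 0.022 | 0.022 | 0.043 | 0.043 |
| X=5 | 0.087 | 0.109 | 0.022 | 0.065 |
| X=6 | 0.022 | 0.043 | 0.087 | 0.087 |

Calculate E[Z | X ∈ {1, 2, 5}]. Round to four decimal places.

P(X ∈ {1, 2, 5}) = 0.761.
Summing Z·P(X=x,Z=y) over the conditioning event gives 2.149.
E[Z | X ∈ {1, 2, 5}] = (2.149) / (0.761) = 2.8239.

2.8239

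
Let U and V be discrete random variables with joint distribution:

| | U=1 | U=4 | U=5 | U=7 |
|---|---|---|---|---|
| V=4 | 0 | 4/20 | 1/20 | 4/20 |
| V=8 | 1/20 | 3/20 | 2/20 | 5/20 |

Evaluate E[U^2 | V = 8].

P(V = 8) = 11/20.
Σ U^2·P over the event = 1·(1/20) + 16·(3/20) + 25·(2/20) + 49·(5/20) = 86/5.
E[U^2 | V = 8] = (86/5) / (11/20) = 344/11.

344/11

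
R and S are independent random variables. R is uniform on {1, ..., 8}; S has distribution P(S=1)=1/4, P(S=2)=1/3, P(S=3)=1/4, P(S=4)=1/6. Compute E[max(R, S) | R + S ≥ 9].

199/28

P(R + S ≥ 9) = 7/24.
Summing max(R,S)·P(x,y) over outcomes with R + S ≥ 9 gives 199/96.
E[max(R, S) | R + S ≥ 9] = (199/96) / (7/24) = 199/28.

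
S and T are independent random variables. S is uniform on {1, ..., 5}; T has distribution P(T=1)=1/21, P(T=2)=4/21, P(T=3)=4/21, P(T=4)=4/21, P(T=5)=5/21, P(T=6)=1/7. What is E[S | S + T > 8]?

P(S + T > 8) = 23/105.
Summing S·P(x,y) over outcomes with S + T > 8 gives 101/105.
E[S | S + T > 8] = (101/105) / (23/105) = 101/23.

101/23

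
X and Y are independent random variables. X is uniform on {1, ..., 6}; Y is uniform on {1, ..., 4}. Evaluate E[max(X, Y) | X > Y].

32/7

P(X > Y) = 7/12.
Summing max(X,Y)·P(x,y) over outcomes with X > Y gives 8/3.
E[max(X, Y) | X > Y] = (8/3) / (7/12) = 32/7.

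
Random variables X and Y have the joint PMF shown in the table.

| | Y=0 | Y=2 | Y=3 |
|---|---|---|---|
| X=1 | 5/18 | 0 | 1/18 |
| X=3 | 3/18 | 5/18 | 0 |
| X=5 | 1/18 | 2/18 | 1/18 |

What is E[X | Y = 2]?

25/7

P(Y = 2) = 7/18.
Summing X·P(X=x,Y=y) over the conditioning event gives 25/18.
E[X | Y = 2] = (25/18) / (7/18) = 25/7.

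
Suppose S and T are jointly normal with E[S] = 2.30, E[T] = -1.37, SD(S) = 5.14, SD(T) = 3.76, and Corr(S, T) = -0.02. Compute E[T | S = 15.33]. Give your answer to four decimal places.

-1.5606

The regression of T on S has slope ρ·σ_T/σ_S and passes through (μ_S, μ_T).
E[T | S=15.33] = -1.37 + (-0.02)·(3.76/5.14)·(15.33 − (2.30)) = -1.37 + (-0.01463)·(13.03) = -1.5606.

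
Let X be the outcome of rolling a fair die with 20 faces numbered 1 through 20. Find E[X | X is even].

Given X is even, X is equally likely to be any of {2, 4, 6, 8, 10, 12, 14, 16, 18, 20}.
E[X | X is even] = (2 + 4 + 6 + 8 + 10 + 12 + 14 + 16 + 18 + 20) / 10 = 11.

11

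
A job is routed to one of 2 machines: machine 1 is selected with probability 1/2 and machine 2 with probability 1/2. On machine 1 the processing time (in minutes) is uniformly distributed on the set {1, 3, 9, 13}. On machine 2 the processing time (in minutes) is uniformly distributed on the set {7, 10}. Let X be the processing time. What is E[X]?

15/2

E[X | machine 1] = (1+3+9+13)/4 = 13/2.
E[X | machine 2] = (7+10)/2 = 17/2.
By the law of total expectation,
E[X] = (1/2)·(13/2) + (1/2)·(17/2) = 15/2.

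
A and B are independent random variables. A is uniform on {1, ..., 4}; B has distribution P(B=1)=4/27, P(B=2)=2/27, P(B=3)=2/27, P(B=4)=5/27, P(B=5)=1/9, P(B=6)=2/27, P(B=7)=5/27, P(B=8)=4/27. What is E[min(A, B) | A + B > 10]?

P(A + B > 10) = 13/108.
Summing min(A,B)·P(x,y) over outcomes with A + B > 10 gives 4/9.
E[min(A, B) | A + B > 10] = (4/9) / (13/108) = 48/13.

48/13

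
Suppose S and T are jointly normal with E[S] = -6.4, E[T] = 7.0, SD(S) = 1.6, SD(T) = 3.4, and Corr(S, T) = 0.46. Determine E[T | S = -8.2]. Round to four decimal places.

5.2405

For a bivariate normal, E[T | S=x] = μ_T + ρ·(σ_T/σ_S)·(x − μ_S).
E[T | S=-8.2] = 7.0 + (0.46)·(3.4/1.6)·(-8.2 − (-6.4)) = 7.0 + (0.9775)·(-1.8) = 5.2405.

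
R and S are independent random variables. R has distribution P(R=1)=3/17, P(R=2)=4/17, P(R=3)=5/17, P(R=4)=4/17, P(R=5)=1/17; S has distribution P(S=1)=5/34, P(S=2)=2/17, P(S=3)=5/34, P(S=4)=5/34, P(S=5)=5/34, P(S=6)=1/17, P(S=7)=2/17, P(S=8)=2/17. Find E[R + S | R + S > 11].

P(R + S > 11) = 12/289.
Summing (R+S)·P(x,y) over outcomes with R + S > 11 gives 146/289.
E[R + S | R + S > 11] = (146/289) / (12/289) = 73/6.

73/6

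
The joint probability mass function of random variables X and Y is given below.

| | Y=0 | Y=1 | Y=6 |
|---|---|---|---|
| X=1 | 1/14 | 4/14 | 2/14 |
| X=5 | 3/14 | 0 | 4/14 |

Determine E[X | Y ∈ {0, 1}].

5/2

P(Y ∈ {0, 1}) = 4/7.
Σ X·P over the event = 1·(1/14) + 1·(4/14) + 5·(3/14) = 10/7.
E[X | Y ∈ {0, 1}] = (10/7) / (4/7) = 5/2.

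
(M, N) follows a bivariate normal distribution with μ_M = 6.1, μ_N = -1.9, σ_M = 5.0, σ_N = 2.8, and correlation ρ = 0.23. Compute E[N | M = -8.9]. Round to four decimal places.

For a bivariate normal, E[N | M=x] = μ_N + ρ·(σ_N/σ_M)·(x − μ_M).
E[N | M=-8.9] = -1.9 + (0.23)·(2.8/5.0)·(-8.9 − (6.1)) = -1.9 + (0.1288)·(-15) = -3.8320.

-3.8320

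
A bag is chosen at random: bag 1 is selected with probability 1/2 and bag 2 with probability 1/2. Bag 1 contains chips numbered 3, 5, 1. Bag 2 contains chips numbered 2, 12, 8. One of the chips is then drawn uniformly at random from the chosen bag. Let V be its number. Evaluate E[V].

31/6

E[V | bag 1] = (3+5+1)/3 = 3.
E[V | bag 2] = (2+12+8)/3 = 22/3.
E[V] = (1/2)·(3) + (1/2)·(22/3) = 31/6.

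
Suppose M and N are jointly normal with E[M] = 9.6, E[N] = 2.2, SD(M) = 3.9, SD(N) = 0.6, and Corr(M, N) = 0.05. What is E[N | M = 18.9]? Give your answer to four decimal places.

2.2715

The regression of N on M has slope ρ·σ_N/σ_M and passes through (μ_M, μ_N).
E[N | M=18.9] = 2.2 + (0.05)·(0.6/3.9)·(18.9 − (9.6)) = 2.2 + (0.0076923)·(9.3) = 2.2715.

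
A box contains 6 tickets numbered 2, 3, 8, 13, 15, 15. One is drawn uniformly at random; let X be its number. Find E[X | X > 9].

43/3

P(X > 9) = 1/2.
Σ over the event: 13·1/6 + 15·1/3 = 43/6.
E[X | X > 9] = (43/6) / (1/2) = 43/3.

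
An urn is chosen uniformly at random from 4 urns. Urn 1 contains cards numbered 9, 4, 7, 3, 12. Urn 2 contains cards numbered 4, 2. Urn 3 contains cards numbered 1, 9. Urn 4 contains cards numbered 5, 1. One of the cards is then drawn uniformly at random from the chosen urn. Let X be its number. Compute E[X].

E[X | urn 1] = (9+4+7+3+12)/5 = 7.
E[X | urn 2] = (4+2)/2 = 3.
E[X | urn 3] = (1+9)/2 = 5.
E[X | urn 4] = (5+1)/2 = 3.
E[X] = (1/4)·(7) + (1/4)·(3) + (1/4)·(5) + (1/4)·(3) = 9/2.

9/2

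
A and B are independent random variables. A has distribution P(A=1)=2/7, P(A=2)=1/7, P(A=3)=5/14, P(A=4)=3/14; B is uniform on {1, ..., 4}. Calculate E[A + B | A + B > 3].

127/23

P(A + B > 3) = 23/28.
Summing (A+B)·P(x,y) over outcomes with A + B > 3 gives 127/28.
E[A + B | A + B > 3] = (127/28) / (23/28) = 127/23.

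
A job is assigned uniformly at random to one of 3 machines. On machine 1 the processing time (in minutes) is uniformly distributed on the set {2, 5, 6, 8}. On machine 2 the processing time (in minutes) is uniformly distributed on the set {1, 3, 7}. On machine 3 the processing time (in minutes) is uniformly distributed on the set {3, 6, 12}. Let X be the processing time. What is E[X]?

191/36

E[X | machine 1] = (2+5+6+8)/4 = 21/4.
E[X | machine 2] = (1+3+7)/3 = 11/3.
E[X | machine 3] = (3+6+12)/3 = 7.
By the law of total expectation,
E[X] = (1/3)·(21/4) + (1/3)·(11/3) + (1/3)·(7) = 191/36.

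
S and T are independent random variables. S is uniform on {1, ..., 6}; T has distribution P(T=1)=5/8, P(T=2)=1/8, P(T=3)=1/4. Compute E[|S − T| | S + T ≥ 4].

P(S + T ≥ 4) = 37/48.
Summing |S−T|·P(x,y) over outcomes with S + T ≥ 4 gives 49/24.
E[|S − T| | S + T ≥ 4] = (49/24) / (37/48) = 98/37.

98/37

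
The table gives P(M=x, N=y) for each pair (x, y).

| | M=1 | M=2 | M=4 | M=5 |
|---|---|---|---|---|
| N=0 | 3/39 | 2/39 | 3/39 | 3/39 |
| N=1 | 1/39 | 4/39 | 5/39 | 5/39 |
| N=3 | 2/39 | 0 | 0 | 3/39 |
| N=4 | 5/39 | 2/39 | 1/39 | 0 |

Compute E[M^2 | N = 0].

134/11

P(N = 0) = 11/39.
Σ M^2·P over the event = 1·(3/39) + 4·(2/39) + 16·(3/39) + 25·(3/39) = 134/39.
E[M^2 | N = 0] = (134/39) / (11/39) = 134/11.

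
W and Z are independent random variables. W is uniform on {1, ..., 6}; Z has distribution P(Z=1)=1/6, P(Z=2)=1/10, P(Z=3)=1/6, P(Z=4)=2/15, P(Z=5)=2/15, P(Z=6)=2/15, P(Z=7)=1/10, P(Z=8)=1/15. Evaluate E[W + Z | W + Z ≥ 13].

P(W + Z ≥ 13) = 7/180.
Summing (W+Z)·P(x,y) over outcomes with W + Z ≥ 13 gives 31/60.
E[W + Z | W + Z ≥ 13] = (31/60) / (7/180) = 93/7.

93/7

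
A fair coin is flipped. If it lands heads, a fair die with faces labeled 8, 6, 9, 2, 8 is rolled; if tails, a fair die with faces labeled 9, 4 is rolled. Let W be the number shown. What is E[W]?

131/20

E[W | heads] = (8+6+9+2+8)/5 = 33/5.
E[W | tails] = (9+4)/2 = 13/2.
E[W] = (1/2)·(33/5) + (1/2)·(13/2) = 131/20.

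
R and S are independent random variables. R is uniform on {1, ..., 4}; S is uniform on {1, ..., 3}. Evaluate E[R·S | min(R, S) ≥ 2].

Outcomes with min(R, S) ≥ 2: (2,2), (2,3), (3,2), (3,3), (4,2), (4,3), each with probability 1/12.
E[R·S | min(R, S) ≥ 2] = (4 + 6 + 6 + 9 + 8 + 12) / 6 = 15/2.

15/2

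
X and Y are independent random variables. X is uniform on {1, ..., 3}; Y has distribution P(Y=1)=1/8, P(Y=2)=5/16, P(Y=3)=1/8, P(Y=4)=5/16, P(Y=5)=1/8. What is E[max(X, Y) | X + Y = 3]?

2

P(X + Y = 3) = 7/48.
Summing max(X,Y)·P(x,y) over outcomes with X + Y = 3 gives 7/24.
E[max(X, Y) | X + Y = 3] = (7/24) / (7/48) = 2.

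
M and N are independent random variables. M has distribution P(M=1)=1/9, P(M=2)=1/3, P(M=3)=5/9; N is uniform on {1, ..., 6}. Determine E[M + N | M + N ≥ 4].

P(M + N ≥ 4) = 49/54.
Summing (M+N)·P(x,y) over outcomes with M + N ≥ 4 gives 307/54.
E[M + N | M + N ≥ 4] = (307/54) / (49/54) = 307/49.

307/49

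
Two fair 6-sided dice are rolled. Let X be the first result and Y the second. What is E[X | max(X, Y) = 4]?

Outcomes with max(X, Y) = 4: (1,4), (2,4), (3,4), (4,1), (4,2), (4,3), (4,4), each with probability 1/36.
E[X | max(X, Y) = 4] = (1 + 2 + 3 + 4 + 4 + 4 + 4) / 7 = 22/7.

22/7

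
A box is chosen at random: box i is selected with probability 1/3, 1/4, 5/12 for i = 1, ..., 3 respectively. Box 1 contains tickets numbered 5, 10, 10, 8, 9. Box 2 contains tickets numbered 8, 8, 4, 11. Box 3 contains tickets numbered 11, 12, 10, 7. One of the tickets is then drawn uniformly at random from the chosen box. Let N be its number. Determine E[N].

2137/240

E[N | box 1] = (5+10+10+8+9)/5 = 42/5.
E[N | box 2] = (8+8+4+11)/4 = 31/4.
E[N | box 3] = (11+12+10+7)/4 = 10.
E[N] = (1/3)·(42/5) + (1/4)·(31/4) + (5/12)·(10) = 2137/240.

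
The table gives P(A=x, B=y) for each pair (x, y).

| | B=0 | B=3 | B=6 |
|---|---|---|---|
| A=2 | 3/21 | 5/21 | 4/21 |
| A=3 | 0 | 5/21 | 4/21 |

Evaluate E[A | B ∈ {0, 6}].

P(B ∈ {0, 6}) = 11/21.
Σ A·P over the event = 2·(3/21) + 2·(4/21) + 3·(4/21) = 26/21.
E[A | B ∈ {0, 6}] = (26/21) / (11/21) = 26/11.

26/11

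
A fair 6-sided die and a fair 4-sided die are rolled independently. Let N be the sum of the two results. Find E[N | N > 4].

62/9

P(N > 4) = 3/4.
Σ over the event: 5·1/6 + 6·1/6 + 7·1/6 + 8·1/8 + 9·1/12 + 10·1/24 = 31/6.
E[N | N > 4] = (31/6) / (3/4) = 62/9.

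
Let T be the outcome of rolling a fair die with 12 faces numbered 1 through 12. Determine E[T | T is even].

7

Given T is even, T is equally likely to be any of {2, 4, 6, 8, 10, 12}.
E[T | T is even] = (2 + 4 + 6 + 8 + 10 + 12) / 6 = 7.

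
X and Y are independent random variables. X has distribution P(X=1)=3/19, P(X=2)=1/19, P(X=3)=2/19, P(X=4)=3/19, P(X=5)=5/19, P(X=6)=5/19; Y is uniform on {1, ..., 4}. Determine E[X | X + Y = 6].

45/11

P(X + Y = 6) = 11/76.
Summing X·P(x,y) over outcomes with X + Y = 6 gives 45/76.
E[X | X + Y = 6] = (45/76) / (11/76) = 45/11.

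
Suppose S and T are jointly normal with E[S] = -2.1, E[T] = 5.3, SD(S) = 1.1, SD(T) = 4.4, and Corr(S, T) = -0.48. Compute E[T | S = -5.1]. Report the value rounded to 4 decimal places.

E[T | S=x] = μ_T + ρ(σ_T/σ_S)(x − μ_S) for jointly normal variables.
E[T | S=-5.1] = 5.3 + (-0.48)·(4.4/1.1)·(-5.1 − (-2.1)) = 5.3 + (-1.92)·(-3) = 11.0600.

11.0600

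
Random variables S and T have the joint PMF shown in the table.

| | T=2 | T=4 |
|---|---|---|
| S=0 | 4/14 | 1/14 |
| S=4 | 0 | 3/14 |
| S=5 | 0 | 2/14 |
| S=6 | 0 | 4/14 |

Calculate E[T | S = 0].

P(S = 0) = 5/14.
Σ T·P over the event = 2·(4/14) + 4·(1/14) = 6/7.
E[T | S = 0] = (6/7) / (5/14) = 12/5.

12/5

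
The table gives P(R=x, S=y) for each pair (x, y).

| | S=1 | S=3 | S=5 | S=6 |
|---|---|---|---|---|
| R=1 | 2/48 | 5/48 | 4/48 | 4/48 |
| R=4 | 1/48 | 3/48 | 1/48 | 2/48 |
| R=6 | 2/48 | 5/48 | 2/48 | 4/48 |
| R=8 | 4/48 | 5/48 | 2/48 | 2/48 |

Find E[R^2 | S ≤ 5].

373/12

P(S ≤ 5) = 3/4.
Summing R^2·P(R=x,S=y) over the conditioning event gives 373/16.
E[R^2 | S ≤ 5] = (373/16) / (3/4) = 373/12.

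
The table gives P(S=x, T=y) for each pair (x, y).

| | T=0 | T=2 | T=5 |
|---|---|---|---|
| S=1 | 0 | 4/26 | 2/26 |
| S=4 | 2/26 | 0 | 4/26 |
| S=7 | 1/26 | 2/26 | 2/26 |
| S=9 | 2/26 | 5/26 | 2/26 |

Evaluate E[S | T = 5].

5

P(T = 5) = 5/13.
Summing S·P(S=x,T=y) over the conditioning event gives 25/13.
E[S | T = 5] = (25/13) / (5/13) = 5.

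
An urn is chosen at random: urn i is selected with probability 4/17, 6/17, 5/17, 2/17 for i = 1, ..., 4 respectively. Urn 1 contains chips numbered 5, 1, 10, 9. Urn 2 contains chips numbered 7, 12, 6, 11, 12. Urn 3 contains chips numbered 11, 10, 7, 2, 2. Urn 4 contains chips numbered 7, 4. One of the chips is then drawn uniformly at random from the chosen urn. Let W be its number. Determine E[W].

628/85

E[W | urn 1] = (5+1+10+9)/4 = 25/4.
E[W | urn 2] = (7+12+6+11+12)/5 = 48/5.
E[W | urn 3] = (11+10+7+2+2)/5 = 32/5.
E[W | urn 4] = (7+4)/2 = 11/2.
By the law of total expectation,
E[W] = (4/17)·(25/4) + (6/17)·(48/5) + (5/17)·(32/5) + (2/17)·(11/2) = 628/85.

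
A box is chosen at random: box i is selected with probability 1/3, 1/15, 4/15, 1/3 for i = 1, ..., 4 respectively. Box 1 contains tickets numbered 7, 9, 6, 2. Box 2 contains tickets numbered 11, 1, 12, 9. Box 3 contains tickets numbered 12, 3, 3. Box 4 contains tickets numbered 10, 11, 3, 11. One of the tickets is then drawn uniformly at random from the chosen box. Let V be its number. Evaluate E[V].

106/15

E[V | box 1] = (7+9+6+2)/4 = 6.
E[V | box 2] = (11+1+12+9)/4 = 33/4.
E[V | box 3] = (12+3+3)/3 = 6.
E[V | box 4] = (10+11+3+11)/4 = 35/4.
E[V] = (1/3)·(6) + (1/15)·(33/4) + (4/15)·(6) + (1/3)·(35/4) = 106/15.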